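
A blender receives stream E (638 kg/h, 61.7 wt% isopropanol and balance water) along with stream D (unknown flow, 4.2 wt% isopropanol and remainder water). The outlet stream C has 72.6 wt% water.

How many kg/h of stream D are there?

943.2 kg/h

Let D be the unknown flow. Total out = 638 + D.
water balance: 244.35 + 0.958·D = 0.726·(638 + D)
(0.958 − 0.726)·D = 0.726×638 − 244.35 = 218.83
D = 218.83 / 0.232 = 943.25 kg/h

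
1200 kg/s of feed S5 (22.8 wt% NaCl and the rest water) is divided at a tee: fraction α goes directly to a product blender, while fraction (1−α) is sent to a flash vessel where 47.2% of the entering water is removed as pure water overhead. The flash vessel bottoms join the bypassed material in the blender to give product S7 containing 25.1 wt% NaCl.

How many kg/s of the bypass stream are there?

All 1200×0.228 = 273.6 kg/s of NaCl reaches S7, so S7 = 273.6/0.251 = 1090 kg/s and vapour = 109.96 kg/s.
The evaporator receives (1−α)·1200 of feed at 0.772 water and removes 0.472 of that water:
0.472×0.772×(1−α)×1200 = 109.96
(1−α) = 109.96/437.26 = 0.2515;  α = 0.7485.
Bypass flow = 0.7485×1200 = 898.23 kg/s.

898.2 kg/s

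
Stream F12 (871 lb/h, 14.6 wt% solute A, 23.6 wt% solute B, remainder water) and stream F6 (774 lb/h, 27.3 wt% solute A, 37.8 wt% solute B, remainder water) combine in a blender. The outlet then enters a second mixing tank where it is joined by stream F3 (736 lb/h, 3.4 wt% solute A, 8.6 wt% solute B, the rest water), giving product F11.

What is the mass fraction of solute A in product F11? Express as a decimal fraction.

Overall, product flow = 2381 lb/h.
solute A in = 871×0.146 + 774×0.273 + 736×0.034 = 363.49 lb/h.
solute A fraction in F11 = 0.1527.

0.1527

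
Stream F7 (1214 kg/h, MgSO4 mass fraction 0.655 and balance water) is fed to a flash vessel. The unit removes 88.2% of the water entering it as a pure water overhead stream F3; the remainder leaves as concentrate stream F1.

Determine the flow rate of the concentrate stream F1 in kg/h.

844.6 kg/h

water entering = 1214×0.345 = 418.83 kg/h; overhead removed = 0.882×418.83 = 369.41 kg/h.
Concentrate = 1214 − 369.41 = 844.59 kg/h.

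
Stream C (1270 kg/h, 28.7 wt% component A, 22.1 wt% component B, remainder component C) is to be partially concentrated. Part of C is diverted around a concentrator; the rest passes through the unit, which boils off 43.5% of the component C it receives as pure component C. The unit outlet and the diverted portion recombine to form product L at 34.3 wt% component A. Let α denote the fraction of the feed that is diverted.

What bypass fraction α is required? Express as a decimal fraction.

All 1270×0.287 = 364.49 kg/h of component A reaches L, so L = 364.49/0.343 = 1062.7 kg/h and vapour = 207.35 kg/h.
The evaporator receives (1−α)·1270 of feed at 0.492 component C and removes 0.435 of that component C:
0.435×0.492×(1−α)×1270 = 207.35
(1−α) = 207.35/271.81 = 0.7629;  α = 0.2371.

0.237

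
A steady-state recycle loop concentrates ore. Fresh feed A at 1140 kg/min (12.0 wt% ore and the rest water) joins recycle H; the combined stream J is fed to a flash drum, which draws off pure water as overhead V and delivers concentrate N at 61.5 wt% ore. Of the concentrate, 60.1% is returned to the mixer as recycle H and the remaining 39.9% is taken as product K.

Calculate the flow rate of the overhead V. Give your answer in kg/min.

917.6 kg/min

Overall ore balance (none leaves overhead): ore in fresh feed = ore in product, i.e. 1140×0.120 = (1−0.601)·N·0.615.
N = 136.8/(0.615×0.399) = 557.49 kg/min.
Recycle H = 0.601×557.49 = 335.05 kg/min.
Combined feed J = 1140 + 335.05 = 1475.1 kg/min.
Overhead V = J − N = 1475.1 − 557.49 = 917.56 kg/min.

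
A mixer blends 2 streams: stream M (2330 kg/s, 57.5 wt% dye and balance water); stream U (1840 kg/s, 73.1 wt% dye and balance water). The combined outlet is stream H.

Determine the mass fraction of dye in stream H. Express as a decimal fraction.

Total flow out = 2330 + 1840 = 4170 kg/s.
dye in = 2330×0.575 + 1840×0.731 = 2684.8 kg/s.
dye mass fraction in H = 2684.8/4170 = 0.6438.

0.6438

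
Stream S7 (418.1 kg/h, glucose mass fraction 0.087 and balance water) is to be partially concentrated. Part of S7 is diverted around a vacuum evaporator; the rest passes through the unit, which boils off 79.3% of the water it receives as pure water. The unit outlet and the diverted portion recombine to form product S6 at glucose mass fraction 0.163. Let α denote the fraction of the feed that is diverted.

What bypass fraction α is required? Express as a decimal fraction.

All 418.1×0.087 = 36.375 kg/h of glucose reaches S6, so S6 = 36.375/0.163 = 223.16 kg/h and vapour = 194.94 kg/h.
The evaporator receives (1−α)·418.1 of feed at 0.913 water and removes 0.793 of that water:
0.793×0.913×(1−α)×418.1 = 194.94
(1−α) = 194.94/302.71 = 0.6440;  α = 0.3560.

0.356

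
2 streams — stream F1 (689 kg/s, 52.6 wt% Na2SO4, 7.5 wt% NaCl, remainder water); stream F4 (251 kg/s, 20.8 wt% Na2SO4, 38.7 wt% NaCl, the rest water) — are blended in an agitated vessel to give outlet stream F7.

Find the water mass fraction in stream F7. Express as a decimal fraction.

Total flow out = 689 + 251 = 940 kg/s.
water in = 689×0.399 + 251×0.405 = 376.57 kg/s.
water mass fraction in F7 = 376.57/940 = 0.4006.

0.4006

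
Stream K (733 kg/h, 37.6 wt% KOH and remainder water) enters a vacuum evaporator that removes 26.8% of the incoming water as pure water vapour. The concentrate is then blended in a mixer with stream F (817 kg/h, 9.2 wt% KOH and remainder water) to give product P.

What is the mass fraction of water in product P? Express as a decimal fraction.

Vapour removed = 0.268×0.624×733 = 122.58 kg/h; concentrate = 610.42 kg/h.
water reaching the mixer = 334.81 (from concentrate) + 817×0.908 = 1076.6 kg/h.
Product flow = 610.42 + 817 = 1427.4 kg/h; water fraction = 0.754.

0.754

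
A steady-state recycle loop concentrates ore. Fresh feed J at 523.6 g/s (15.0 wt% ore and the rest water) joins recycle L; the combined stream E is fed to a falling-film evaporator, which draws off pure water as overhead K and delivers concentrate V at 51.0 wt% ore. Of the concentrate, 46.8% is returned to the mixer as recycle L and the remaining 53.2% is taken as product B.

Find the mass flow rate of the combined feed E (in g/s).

659.1 g/s

Overall ore balance (none leaves overhead): ore in fresh feed = ore in product, i.e. 523.6×0.150 = (1−0.468)·V·0.510.
V = 78.54/(0.510×0.532) = 289.47 g/s.
Recycle L = 0.468×289.47 = 135.47 g/s.
Combined feed E = 523.6 + 135.47 = 659.07 g/s.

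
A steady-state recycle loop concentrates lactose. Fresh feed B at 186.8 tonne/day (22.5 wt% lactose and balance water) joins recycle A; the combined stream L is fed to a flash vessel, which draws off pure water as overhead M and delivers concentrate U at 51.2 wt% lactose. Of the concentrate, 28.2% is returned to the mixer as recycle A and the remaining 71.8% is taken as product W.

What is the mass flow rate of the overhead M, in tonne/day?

Overall lactose balance (none leaves overhead): lactose in fresh feed = lactose in product, i.e. 186.8×0.225 = (1−0.282)·U·0.512.
U = 42.03/(0.512×0.718) = 114.33 tonne/day.
Recycle A = 0.282×114.33 = 32.241 tonne/day.
Combined feed L = 186.8 + 32.241 = 219.04 tonne/day.
Overhead M = L − U = 219.04 − 114.33 = 104.71 tonne/day.

104.7 tonne/day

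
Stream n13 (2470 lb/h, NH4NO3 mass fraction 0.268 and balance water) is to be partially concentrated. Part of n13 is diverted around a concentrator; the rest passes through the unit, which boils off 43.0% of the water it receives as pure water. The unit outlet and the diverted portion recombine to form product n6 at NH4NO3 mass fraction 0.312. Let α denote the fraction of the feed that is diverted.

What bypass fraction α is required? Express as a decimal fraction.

All 2470×0.268 = 661.96 lb/h of NH4NO3 reaches n6, so n6 = 661.96/0.312 = 2121.7 lb/h and vapour = 348.33 lb/h.
The evaporator receives (1−α)·2470 of feed at 0.732 water and removes 0.430 of that water:
0.430×0.732×(1−α)×2470 = 348.33
(1−α) = 348.33/777.46 = 0.4480;  α = 0.5520.

0.552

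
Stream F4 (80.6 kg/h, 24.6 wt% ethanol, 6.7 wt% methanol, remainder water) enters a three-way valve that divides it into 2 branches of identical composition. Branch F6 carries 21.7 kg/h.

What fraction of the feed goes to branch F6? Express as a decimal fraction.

Fraction to F6 = 21.7/80.6 = 0.2692.

0.269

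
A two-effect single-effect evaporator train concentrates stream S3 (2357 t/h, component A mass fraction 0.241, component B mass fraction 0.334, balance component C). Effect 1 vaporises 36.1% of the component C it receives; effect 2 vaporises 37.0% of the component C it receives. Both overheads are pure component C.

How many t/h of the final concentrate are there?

component C in feed = 2357×0.425 = 1001.7 t/h.
After stage 1: component C left = (1−0.361)×1001.7 = 640.1; stream total = 1995.4 t/h.
After stage 2: component C left = (1−0.370)×640.1 = 403.26; final concentrate = 1758.5 t/h.

1759 t/h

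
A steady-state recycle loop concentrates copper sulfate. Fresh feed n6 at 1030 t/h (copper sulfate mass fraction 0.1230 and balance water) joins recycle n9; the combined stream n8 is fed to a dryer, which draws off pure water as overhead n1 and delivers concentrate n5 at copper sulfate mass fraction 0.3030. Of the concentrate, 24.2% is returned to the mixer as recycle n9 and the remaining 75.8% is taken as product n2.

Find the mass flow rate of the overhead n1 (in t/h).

611.9 t/h

Overall copper sulfate balance (none leaves overhead): copper sulfate in fresh feed = copper sulfate in product, i.e. 1030×0.123 = (1−0.242)·n5·0.303.
n5 = 126.69/(0.303×0.758) = 551.61 t/h.
Recycle n9 = 0.242×551.61 = 133.49 t/h.
Combined feed n8 = 1030 + 133.49 = 1163.5 t/h.
Overhead n1 = n8 − n5 = 1163.5 − 551.61 = 611.88 t/h.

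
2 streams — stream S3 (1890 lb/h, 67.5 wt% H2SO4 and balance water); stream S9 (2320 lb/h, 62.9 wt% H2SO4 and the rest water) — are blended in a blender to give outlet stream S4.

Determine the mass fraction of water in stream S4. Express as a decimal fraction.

Total flow out = 1890 + 2320 = 4210 lb/h.
water in = 1890×0.325 + 2320×0.371 = 1475 lb/h.
water mass fraction in S4 = 1475/4210 = 0.3503.

0.3503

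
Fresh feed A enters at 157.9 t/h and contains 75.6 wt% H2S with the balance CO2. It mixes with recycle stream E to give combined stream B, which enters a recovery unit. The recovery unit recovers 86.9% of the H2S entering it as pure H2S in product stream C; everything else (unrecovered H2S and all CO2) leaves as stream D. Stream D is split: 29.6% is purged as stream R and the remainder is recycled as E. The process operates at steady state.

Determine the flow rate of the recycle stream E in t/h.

CO2 enters only via A and leaves only via the purge: 157.9×0.244 = 0.296×(CO2 in D), and the recovery unit passes all CO2, so CO2 in B = CO2 in D = 130.16 t/h.
H2S in B: m_A = 157.9×0.756 + (1−0.296)·(1−0.869)·m_A, so m_A = 119.37/0.9078 = 131.5 t/h.
D = (1−0.869)×131.5 + 130.16 = 147.39 t/h.
Recycle E = (1−0.296)×147.39 = 103.76 t/h.

103.8 t/h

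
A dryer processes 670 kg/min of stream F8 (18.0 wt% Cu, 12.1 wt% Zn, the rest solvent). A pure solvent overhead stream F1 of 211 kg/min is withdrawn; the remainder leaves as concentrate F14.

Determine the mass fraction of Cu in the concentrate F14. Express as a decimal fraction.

0.263

Cu is not removed: 670×0.180 = 120.6 kg/min of Cu enters F14.
Concentrate = 670 − 211 = 459 kg/min.
Mass fraction = 120.6/459 = 0.263.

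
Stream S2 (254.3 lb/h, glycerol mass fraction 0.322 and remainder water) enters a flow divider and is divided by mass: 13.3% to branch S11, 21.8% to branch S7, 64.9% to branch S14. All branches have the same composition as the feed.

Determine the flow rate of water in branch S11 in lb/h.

22.93 lb/h

Branch S11 total = 0.133×254.3 = 33.822 lb/h.
water in S11 = 0.678×33.822 = 22.931 lb/h.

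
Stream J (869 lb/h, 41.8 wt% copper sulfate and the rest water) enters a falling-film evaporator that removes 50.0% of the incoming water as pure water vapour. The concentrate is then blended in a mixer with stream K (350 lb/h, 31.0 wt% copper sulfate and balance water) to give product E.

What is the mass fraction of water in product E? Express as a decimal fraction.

0.512

Vapour removed = 0.500×0.582×869 = 252.88 lb/h; concentrate = 616.12 lb/h.
water reaching the mixer = 252.88 (from concentrate) + 350×0.690 = 494.38 lb/h.
Product flow = 616.12 + 350 = 966.12 lb/h; water fraction = 0.512.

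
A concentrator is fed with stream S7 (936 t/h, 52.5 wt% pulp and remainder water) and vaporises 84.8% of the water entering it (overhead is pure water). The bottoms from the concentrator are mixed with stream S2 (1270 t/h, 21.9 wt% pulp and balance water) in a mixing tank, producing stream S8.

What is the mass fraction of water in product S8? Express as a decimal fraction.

0.579

Vapour removed = 0.848×0.475×936 = 377.02 t/h; concentrate = 558.98 t/h.
water reaching the mixer = 67.579 (from concentrate) + 1270×0.781 = 1059.4 t/h.
Product flow = 558.98 + 1270 = 1829 t/h; water fraction = 0.579.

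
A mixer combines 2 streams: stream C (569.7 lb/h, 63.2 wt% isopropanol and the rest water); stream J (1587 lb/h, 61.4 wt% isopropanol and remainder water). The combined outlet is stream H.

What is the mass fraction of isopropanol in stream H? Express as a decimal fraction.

0.619

Total flow out = 569.7 + 1587 = 2156.7 lb/h.
isopropanol in = 569.7×0.632 + 1587×0.614 = 1334.5 lb/h.
isopropanol mass fraction in H = 1334.5/2156.7 = 0.619.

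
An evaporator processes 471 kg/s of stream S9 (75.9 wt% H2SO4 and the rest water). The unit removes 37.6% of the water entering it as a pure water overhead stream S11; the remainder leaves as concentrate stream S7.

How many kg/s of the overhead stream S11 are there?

42.68 kg/s

water entering = 471×0.241 = 113.51 kg/s; overhead removed = 0.376×113.51 = 42.68 kg/s.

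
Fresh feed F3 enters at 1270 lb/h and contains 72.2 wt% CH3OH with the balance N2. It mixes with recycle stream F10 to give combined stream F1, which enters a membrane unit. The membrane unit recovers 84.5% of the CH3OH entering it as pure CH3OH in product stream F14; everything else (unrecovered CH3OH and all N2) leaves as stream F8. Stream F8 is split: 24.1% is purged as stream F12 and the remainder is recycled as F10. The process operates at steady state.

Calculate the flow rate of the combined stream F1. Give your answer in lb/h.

N2 enters only via F3 and leaves only via the purge: 1270×0.278 = 0.241×(N2 in F8), and the membrane unit passes all N2, so N2 in F1 = N2 in F8 = 1465 lb/h.
CH3OH in F1: m_A = 1270×0.722 + (1−0.241)·(1−0.845)·m_A, so m_A = 916.94/0.8824 = 1039.2 lb/h.
F1 = 1039.2 + 1465 = 2504.2 lb/h.

2504 lb/h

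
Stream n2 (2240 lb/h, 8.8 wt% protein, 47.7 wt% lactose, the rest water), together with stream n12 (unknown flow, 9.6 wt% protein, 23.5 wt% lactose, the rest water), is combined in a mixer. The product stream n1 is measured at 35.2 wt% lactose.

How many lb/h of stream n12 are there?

2393 lb/h

Let n12 be the unknown flow. Total out = 2240 + n12.
lactose balance: 1068.5 + 0.235·n12 = 0.352·(2240 + n12)
(0.235 − 0.352)·n12 = 0.352×2240 − 1068.5 = -280
n12 = -280 / -0.117 = 2393.2 lb/h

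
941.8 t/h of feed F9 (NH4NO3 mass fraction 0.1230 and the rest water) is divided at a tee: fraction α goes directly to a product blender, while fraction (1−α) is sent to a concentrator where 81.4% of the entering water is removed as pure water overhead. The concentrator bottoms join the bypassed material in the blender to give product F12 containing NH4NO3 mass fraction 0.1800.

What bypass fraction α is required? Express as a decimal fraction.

All 941.8×0.123 = 115.84 t/h of NH4NO3 reaches F12, so F12 = 115.84/0.180 = 643.56 t/h and vapour = 298.24 t/h.
The evaporator receives (1−α)·941.8 of feed at 0.877 water and removes 0.814 of that water:
0.814×0.877×(1−α)×941.8 = 298.24
(1−α) = 298.24/672.33 = 0.4436;  α = 0.5564.

0.556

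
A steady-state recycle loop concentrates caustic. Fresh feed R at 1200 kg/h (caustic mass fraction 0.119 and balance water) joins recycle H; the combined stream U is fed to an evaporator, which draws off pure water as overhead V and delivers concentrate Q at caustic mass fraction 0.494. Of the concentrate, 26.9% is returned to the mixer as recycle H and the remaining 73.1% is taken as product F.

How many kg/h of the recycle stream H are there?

106.4 kg/h

Overall caustic balance (none leaves overhead): caustic in fresh feed = caustic in product, i.e. 1200×0.119 = (1−0.269)·Q·0.494.
Q = 142.8/(0.494×0.731) = 395.44 kg/h.
Recycle H = 0.269×395.44 = 106.37 kg/h.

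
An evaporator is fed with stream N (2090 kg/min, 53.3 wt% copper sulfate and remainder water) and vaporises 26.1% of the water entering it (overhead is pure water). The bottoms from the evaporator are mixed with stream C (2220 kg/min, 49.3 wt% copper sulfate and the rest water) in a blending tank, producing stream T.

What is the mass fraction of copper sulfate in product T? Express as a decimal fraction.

Vapour removed = 0.261×0.467×2090 = 254.74 kg/min; concentrate = 1835.3 kg/min.
copper sulfate reaching the mixer = 1114 (from concentrate) + 2220×0.493 = 2208.4 kg/min.
Product flow = 1835.3 + 2220 = 4055.3 kg/min; copper sulfate fraction = 0.5446.

0.5446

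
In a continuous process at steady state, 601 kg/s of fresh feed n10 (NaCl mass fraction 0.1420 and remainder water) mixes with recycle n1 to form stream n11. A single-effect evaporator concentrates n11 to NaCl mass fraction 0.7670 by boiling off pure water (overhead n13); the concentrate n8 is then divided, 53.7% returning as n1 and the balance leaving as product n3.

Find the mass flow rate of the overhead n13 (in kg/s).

489.7 kg/s

Overall NaCl balance (none leaves overhead): NaCl in fresh feed = NaCl in product, i.e. 601×0.142 = (1−0.537)·n8·0.767.
n8 = 85.342/(0.767×0.463) = 240.32 kg/s.
Recycle n1 = 0.537×240.32 = 129.05 kg/s.
Combined feed n11 = 601 + 129.05 = 730.05 kg/s.
Overhead n13 = n11 − n8 = 730.05 − 240.32 = 489.73 kg/s.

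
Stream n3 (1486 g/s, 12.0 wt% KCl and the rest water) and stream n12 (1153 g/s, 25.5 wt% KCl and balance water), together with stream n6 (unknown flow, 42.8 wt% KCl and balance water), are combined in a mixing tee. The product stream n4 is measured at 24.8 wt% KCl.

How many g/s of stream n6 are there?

Let n6 be the unknown flow. Total out = 2639 + n6.
KCl balance: 472.33 + 0.428·n6 = 0.248·(2639 + n6)
(0.428 − 0.248)·n6 = 0.248×2639 − 472.33 = 182.14
n6 = 182.14 / 0.180 = 1011.9 g/s

1012 g/s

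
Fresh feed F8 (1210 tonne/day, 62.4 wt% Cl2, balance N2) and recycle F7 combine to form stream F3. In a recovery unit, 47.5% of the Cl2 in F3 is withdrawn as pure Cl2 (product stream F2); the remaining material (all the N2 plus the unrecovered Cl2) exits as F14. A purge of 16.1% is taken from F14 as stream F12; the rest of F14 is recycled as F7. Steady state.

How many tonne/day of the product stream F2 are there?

641 tonne/day

Cl2 in F3: m_A = 1210×0.624 + (1−0.161)·(1−0.475)·m_A, so m_A = 755.04/0.5595 = 1349.4 tonne/day.
Product F2 = 0.475×1349.4 = 640.98 tonne/day.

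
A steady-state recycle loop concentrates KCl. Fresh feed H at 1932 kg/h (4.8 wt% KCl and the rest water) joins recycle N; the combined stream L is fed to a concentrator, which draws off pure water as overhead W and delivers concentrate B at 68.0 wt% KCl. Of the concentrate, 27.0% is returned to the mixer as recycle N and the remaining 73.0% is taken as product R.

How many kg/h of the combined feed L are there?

Overall KCl balance (none leaves overhead): KCl in fresh feed = KCl in product, i.e. 1932×0.048 = (1−0.270)·B·0.680.
B = 92.736/(0.680×0.730) = 186.82 kg/h.
Recycle N = 0.270×186.82 = 50.441 kg/h.
Combined feed L = 1932 + 50.441 = 1982.4 kg/h.

1982 kg/h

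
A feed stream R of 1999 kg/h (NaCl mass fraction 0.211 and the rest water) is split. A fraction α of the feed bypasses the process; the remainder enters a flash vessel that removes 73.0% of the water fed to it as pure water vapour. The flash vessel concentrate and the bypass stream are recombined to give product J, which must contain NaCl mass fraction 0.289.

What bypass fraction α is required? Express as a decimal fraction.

0.531

All 1999×0.211 = 421.79 kg/h of NaCl reaches J, so J = 421.79/0.289 = 1459.5 kg/h and vapour = 539.52 kg/h.
The evaporator receives (1−α)·1999 of feed at 0.789 water and removes 0.730 of that water:
0.730×0.789×(1−α)×1999 = 539.52
(1−α) = 539.52/1151.4 = 0.4686;  α = 0.5314.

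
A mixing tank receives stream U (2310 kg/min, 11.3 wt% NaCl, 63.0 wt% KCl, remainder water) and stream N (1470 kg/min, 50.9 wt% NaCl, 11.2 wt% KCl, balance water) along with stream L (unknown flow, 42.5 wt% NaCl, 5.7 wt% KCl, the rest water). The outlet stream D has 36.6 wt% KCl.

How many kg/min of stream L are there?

765.2 kg/min

Let L be the unknown flow. Total out = 3780 + L.
KCl balance: 1619.9 + 0.057·L = 0.366·(3780 + L)
(0.057 − 0.366)·L = 0.366×3780 − 1619.9 = -236.46
L = -236.46 / -0.309 = 765.24 kg/min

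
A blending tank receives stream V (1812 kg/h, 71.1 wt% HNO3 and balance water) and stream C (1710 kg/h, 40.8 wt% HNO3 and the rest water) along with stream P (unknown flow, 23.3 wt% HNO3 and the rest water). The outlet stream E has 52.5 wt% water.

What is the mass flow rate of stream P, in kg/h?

1294 kg/h

Let P be the unknown flow. Total out = 3522 + P.
water balance: 1536 + 0.767·P = 0.525·(3522 + P)
(0.767 − 0.525)·P = 0.525×3522 − 1536 = 313.06
P = 313.06 / 0.242 = 1293.6 kg/h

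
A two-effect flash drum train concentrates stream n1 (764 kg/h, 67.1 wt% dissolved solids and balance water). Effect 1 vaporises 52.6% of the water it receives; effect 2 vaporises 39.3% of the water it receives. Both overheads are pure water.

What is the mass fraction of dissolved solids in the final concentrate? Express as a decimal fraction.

0.8764

water in feed = 764×0.329 = 251.36 kg/h.
After stage 1: water left = (1−0.526)×251.36 = 119.14; stream total = 631.79 kg/h.
After stage 2: water left = (1−0.393)×119.14 = 72.32; final concentrate = 584.96 kg/h.
dissolved solids fraction = 512.64/584.96 = 0.8764.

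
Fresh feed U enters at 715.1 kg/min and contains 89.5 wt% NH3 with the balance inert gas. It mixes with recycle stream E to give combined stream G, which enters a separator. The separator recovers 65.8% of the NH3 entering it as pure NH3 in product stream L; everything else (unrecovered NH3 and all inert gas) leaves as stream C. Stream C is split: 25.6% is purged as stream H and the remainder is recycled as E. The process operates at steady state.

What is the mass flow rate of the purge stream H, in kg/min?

150.2 kg/min

inert gas enters only via U and leaves only via the purge: 715.1×0.105 = 0.256×(inert gas in C), and the separator passes all inert gas, so inert gas in G = inert gas in C = 293.3 kg/min.
NH3 in G: m_A = 715.1×0.895 + (1−0.256)·(1−0.658)·m_A, so m_A = 640.01/0.7456 = 858.44 kg/min.
C = (1−0.658)×858.44 + 293.3 = 586.89 kg/min.
Purge H = 0.256×586.89 = 150.24 kg/min.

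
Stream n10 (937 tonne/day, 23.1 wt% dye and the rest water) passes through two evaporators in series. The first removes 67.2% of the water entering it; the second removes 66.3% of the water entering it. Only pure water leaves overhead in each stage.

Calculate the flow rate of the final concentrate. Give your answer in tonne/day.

water in feed = 937×0.769 = 720.55 tonne/day.
After stage 1: water left = (1−0.672)×720.55 = 236.34; stream total = 452.79 tonne/day.
After stage 2: water left = (1−0.663)×236.34 = 79.647; final concentrate = 296.09 tonne/day.

296.1 tonne/day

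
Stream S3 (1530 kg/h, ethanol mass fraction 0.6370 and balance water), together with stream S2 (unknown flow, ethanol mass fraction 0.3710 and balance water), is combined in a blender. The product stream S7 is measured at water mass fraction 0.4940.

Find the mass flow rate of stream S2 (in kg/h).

1485 kg/h

Let S2 be the unknown flow. Total out = 1530 + S2.
water balance: 555.39 + 0.629·S2 = 0.494·(1530 + S2)
(0.629 − 0.494)·S2 = 0.494×1530 − 555.39 = 200.43
S2 = 200.43 / 0.135 = 1484.7 kg/h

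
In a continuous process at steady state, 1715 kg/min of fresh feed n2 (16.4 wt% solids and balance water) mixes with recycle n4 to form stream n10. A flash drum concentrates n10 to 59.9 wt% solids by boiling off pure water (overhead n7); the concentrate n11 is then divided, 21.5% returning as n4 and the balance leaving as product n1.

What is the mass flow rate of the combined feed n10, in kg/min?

1844 kg/min

Overall solids balance (none leaves overhead): solids in fresh feed = solids in product, i.e. 1715×0.164 = (1−0.215)·n11·0.599.
n11 = 281.26/(0.599×0.785) = 598.15 kg/min.
Recycle n4 = 0.215×598.15 = 128.6 kg/min.
Combined feed n10 = 1715 + 128.6 = 1843.6 kg/min.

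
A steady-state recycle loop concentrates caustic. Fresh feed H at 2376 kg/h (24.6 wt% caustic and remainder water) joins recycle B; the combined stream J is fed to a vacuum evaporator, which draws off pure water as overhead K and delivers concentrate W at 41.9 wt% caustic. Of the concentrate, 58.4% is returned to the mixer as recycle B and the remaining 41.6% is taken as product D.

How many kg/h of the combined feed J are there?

Overall caustic balance (none leaves overhead): caustic in fresh feed = caustic in product, i.e. 2376×0.246 = (1−0.584)·W·0.419.
W = 584.5/(0.419×0.416) = 3353.3 kg/h.
Recycle B = 0.584×3353.3 = 1958.3 kg/h.
Combined feed J = 2376 + 1958.3 = 4334.3 kg/h.

4334 kg/h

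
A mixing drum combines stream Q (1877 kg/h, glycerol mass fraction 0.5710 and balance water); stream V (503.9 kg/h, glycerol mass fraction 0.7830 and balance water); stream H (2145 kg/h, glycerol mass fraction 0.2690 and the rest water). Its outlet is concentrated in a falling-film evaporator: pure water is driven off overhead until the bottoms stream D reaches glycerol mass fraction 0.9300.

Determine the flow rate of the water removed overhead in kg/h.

glycerol entering = 1877×0.571 + 503.9×0.783 + 2145×0.269 = 2043.3 kg/h.
All glycerol reports to D, so D = 2043.3/0.930 = 2197.1 kg/h.
Total feed = 4525.9 kg/h; overhead = 4525.9 − 2197.1 = 2328.8 kg/h.

2329 kg/h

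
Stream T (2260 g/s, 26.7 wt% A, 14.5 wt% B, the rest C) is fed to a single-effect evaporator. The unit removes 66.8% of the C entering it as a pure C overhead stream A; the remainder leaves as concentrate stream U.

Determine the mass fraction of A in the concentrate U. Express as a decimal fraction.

0.440

A is not removed: 2260×0.267 = 603.42 g/s of A enters U.
C entering = 2260×0.588 = 1328.9 g/s; overhead removed = 0.668×1328.9 = 887.69 g/s.
Concentrate = 2260 − 887.69 = 1372.3 g/s.
Mass fraction = 603.42/1372.3 = 0.440.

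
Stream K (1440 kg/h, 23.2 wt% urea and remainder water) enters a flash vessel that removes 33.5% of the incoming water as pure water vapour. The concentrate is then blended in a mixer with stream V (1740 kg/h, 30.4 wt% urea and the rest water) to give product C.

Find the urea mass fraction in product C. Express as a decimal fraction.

Vapour removed = 0.335×0.768×1440 = 370.48 kg/h; concentrate = 1069.5 kg/h.
urea reaching the mixer = 334.08 (from concentrate) + 1740×0.304 = 863.04 kg/h.
Product flow = 1069.5 + 1740 = 2809.5 kg/h; urea fraction = 0.307.

0.307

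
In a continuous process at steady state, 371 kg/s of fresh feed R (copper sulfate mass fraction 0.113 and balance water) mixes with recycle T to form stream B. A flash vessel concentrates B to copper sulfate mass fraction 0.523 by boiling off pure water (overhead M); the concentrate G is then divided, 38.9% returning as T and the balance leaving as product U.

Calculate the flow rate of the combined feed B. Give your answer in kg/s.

422 kg/s

Overall copper sulfate balance (none leaves overhead): copper sulfate in fresh feed = copper sulfate in product, i.e. 371×0.113 = (1−0.389)·G·0.523.
G = 41.923/(0.523×0.611) = 131.19 kg/s.
Recycle T = 0.389×131.19 = 51.034 kg/s.
Combined feed B = 371 + 51.034 = 422.03 kg/s.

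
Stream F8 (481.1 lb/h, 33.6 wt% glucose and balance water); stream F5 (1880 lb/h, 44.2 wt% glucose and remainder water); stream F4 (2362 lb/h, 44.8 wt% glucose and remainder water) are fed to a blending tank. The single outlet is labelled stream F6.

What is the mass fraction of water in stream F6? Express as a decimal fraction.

0.566

Total flow out = 481.1 + 1880 + 2362 = 4723.1 lb/h.
water in = 481.1×0.664 + 1880×0.558 + 2362×0.552 = 2672.3 lb/h.
water mass fraction in F6 = 2672.3/4723.1 = 0.566.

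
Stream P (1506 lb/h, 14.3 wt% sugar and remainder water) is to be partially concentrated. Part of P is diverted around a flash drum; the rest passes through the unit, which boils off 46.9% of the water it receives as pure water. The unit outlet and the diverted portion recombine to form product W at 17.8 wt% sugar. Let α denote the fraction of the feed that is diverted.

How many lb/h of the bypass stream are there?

All 1506×0.143 = 215.36 lb/h of sugar reaches W, so W = 215.36/0.178 = 1209.9 lb/h and vapour = 296.12 lb/h.
The evaporator receives (1−α)·1506 of feed at 0.857 water and removes 0.469 of that water:
0.469×0.857×(1−α)×1506 = 296.12
(1−α) = 296.12/605.31 = 0.4892;  α = 0.5108.
Bypass flow = 0.5108×1506 = 769.25 lb/h.

769.3 lb/h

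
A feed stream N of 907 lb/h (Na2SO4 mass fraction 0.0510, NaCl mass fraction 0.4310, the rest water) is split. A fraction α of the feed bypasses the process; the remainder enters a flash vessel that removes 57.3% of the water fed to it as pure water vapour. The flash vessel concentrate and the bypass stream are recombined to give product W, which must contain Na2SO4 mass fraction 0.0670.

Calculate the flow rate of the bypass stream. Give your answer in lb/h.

All 907×0.051 = 46.257 lb/h of Na2SO4 reaches W, so W = 46.257/0.067 = 690.4 lb/h and vapour = 216.6 lb/h.
The evaporator receives (1−α)·907 of feed at 0.518 water and removes 0.573 of that water:
0.573×0.518×(1−α)×907 = 216.6
(1−α) = 216.6/269.21 = 0.8046;  α = 0.1954.
Bypass flow = 0.1954×907 = 177.26 lb/h.

177.3 lb/h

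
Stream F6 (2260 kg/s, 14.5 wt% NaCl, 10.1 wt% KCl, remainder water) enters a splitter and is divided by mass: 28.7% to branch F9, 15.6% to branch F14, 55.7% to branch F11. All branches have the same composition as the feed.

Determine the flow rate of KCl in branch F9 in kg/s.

65.51 kg/s

Branch F9 total = 0.287×2260 = 648.62 kg/s.
KCl in F9 = 0.101×648.62 = 65.511 kg/s.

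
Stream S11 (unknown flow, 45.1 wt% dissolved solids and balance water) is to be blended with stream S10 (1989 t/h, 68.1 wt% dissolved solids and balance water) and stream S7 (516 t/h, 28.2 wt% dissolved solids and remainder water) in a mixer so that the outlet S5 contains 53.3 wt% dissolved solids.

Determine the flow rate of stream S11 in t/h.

2010 t/h

Let S11 be the unknown flow. Total out = 2505 + S11.
dissolved solids balance: 1500 + 0.451·S11 = 0.533·(2505 + S11)
(0.451 − 0.533)·S11 = 0.533×2505 − 1500 = -164.86
S11 = -164.86 / -0.082 = 2010.4 t/h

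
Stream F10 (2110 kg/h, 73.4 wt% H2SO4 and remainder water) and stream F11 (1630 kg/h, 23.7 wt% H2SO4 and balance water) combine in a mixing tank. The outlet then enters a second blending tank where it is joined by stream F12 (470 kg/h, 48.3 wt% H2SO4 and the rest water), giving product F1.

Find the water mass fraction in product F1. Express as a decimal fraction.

Overall, product flow = 4210 kg/h.
water in = 2110×0.266 + 1630×0.763 + 470×0.517 = 2047.9 kg/h.
water fraction in F1 = 0.4864.

0.4864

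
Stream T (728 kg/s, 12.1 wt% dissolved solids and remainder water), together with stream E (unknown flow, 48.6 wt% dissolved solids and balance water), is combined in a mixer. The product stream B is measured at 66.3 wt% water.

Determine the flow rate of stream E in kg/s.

1055 kg/s

Let E be the unknown flow. Total out = 728 + E.
water balance: 639.91 + 0.514·E = 0.663·(728 + E)
(0.514 − 0.663)·E = 0.663×728 − 639.91 = -157.25
E = -157.25 / -0.149 = 1055.4 kg/s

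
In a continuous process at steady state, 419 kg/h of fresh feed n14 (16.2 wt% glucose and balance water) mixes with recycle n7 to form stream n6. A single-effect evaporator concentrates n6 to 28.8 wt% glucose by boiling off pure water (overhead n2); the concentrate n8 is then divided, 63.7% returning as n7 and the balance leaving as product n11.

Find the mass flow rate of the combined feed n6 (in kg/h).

832.6 kg/h

Overall glucose balance (none leaves overhead): glucose in fresh feed = glucose in product, i.e. 419×0.162 = (1−0.637)·n8·0.288.
n8 = 67.878/(0.288×0.363) = 649.28 kg/h.
Recycle n7 = 0.637×649.28 = 413.59 kg/h.
Combined feed n6 = 419 + 413.59 = 832.59 kg/h.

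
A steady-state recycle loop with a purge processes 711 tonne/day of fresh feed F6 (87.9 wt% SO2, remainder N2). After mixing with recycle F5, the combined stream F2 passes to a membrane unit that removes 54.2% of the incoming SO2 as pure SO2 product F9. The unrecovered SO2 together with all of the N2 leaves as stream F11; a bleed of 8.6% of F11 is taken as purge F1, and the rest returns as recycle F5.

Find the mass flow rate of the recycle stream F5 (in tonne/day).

N2 enters only via F6 and leaves only via the purge: 711×0.121 = 0.086×(N2 in F11), and the membrane unit passes all N2, so N2 in F2 = N2 in F11 = 1000.4 tonne/day.
SO2 in F2: m_A = 711×0.879 + (1−0.086)·(1−0.542)·m_A, so m_A = 624.97/0.5814 = 1075 tonne/day.
F11 = (1−0.542)×1075 + 1000.4 = 1492.7 tonne/day.
Recycle F5 = (1−0.086)×1492.7 = 1364.3 tonne/day.

1364 tonne/day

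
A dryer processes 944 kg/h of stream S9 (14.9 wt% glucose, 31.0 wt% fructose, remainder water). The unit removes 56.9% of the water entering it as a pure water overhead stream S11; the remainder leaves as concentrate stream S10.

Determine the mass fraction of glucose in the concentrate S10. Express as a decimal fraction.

glucose is not removed: 944×0.149 = 140.66 kg/h of glucose enters S10.
water entering = 944×0.541 = 510.7 kg/h; overhead removed = 0.569×510.7 = 290.59 kg/h.
Concentrate = 944 − 290.59 = 653.41 kg/h.
Mass fraction = 140.66/653.41 = 0.215.

0.215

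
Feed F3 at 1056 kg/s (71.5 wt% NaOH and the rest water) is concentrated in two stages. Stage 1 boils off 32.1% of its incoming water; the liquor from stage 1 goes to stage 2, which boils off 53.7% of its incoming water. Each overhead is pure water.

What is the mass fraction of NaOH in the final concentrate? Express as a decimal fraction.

0.889

water in feed = 1056×0.285 = 300.96 kg/s.
After stage 1: water left = (1−0.321)×300.96 = 204.35; stream total = 959.39 kg/s.
After stage 2: water left = (1−0.537)×204.35 = 94.615; final concentrate = 849.65 kg/s.
NaOH fraction = 755.04/849.65 = 0.889.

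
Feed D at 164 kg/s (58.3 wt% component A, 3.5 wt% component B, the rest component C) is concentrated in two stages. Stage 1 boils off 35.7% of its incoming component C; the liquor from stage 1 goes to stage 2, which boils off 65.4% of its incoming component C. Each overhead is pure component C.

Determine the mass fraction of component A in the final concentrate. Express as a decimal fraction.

component C in feed = 164×0.382 = 62.648 kg/s.
After stage 1: component C left = (1−0.357)×62.648 = 40.283; stream total = 141.63 kg/s.
After stage 2: component C left = (1−0.654)×40.283 = 13.938; final concentrate = 115.29 kg/s.
component A fraction = 95.612/115.29 = 0.829.

0.829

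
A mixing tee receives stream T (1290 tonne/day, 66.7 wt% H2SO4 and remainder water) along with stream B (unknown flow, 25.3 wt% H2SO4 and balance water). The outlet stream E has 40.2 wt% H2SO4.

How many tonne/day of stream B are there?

2294 tonne/day

Let B be the unknown flow. Total out = 1290 + B.
H2SO4 balance: 860.43 + 0.253·B = 0.402·(1290 + B)
(0.253 − 0.402)·B = 0.402×1290 − 860.43 = -341.85
B = -341.85 / -0.149 = 2294.3 tonne/day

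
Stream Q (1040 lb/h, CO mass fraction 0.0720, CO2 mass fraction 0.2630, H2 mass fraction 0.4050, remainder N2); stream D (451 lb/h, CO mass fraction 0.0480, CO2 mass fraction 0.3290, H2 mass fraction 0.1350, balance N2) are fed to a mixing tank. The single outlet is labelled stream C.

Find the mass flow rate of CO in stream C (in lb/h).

CO out = CO in = 1040×0.072 + 451×0.048 = 96.528 lb/h.

96.53 lb/h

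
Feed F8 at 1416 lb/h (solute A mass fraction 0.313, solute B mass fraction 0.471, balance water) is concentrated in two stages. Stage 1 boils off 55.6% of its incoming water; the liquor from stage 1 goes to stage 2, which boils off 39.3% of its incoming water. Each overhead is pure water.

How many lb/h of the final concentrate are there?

water in feed = 1416×0.216 = 305.86 lb/h.
After stage 1: water left = (1−0.556)×305.86 = 135.8; stream total = 1245.9 lb/h.
After stage 2: water left = (1−0.393)×135.8 = 82.431; final concentrate = 1192.6 lb/h.

1193 lb/h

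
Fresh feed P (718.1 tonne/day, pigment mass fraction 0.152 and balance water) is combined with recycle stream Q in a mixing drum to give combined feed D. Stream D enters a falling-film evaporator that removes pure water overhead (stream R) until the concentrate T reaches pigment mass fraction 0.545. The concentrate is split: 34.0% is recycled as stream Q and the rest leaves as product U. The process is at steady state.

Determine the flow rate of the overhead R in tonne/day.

517.8 tonne/day

Overall pigment balance (none leaves overhead): pigment in fresh feed = pigment in product, i.e. 718.1×0.152 = (1−0.340)·T·0.545.
T = 109.15/(0.545×0.660) = 303.45 tonne/day.
Recycle Q = 0.340×303.45 = 103.17 tonne/day.
Combined feed D = 718.1 + 103.17 = 821.27 tonne/day.
Overhead R = D − T = 821.27 − 303.45 = 517.82 tonne/day.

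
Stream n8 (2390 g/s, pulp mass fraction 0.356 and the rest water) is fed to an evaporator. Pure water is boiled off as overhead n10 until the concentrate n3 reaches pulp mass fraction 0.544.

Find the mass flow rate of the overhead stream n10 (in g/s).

pulp is conserved: 2390×0.356 = 850.84 g/s all reports to the concentrate.
Concentrate = 850.84/(target fraction) = 1564 g/s.
Overhead = 2390 − 1564 = 825.96 g/s.

826 g/s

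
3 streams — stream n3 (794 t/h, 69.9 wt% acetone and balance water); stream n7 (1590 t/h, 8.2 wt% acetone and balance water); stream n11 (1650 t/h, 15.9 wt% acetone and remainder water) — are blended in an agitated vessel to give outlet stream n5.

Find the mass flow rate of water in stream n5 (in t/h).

water out = water in = 794×0.301 + 1590×0.918 + 1650×0.841 = 3086.3 t/h.

3086 t/h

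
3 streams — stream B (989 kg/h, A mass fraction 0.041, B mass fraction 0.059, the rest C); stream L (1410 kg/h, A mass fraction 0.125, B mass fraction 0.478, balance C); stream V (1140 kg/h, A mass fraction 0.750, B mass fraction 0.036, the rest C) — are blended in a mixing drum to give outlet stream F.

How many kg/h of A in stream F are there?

A out = A in = 989×0.041 + 1410×0.125 + 1140×0.750 = 1071.8 kg/h.

1072 kg/h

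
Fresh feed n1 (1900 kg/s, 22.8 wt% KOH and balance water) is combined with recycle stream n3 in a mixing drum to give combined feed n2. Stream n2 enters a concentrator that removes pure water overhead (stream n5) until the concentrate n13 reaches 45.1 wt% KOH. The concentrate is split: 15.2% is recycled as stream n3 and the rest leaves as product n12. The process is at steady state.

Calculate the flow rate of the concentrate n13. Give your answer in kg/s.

1133 kg/s

Overall KOH balance (none leaves overhead): KOH in fresh feed = KOH in product, i.e. 1900×0.228 = (1−0.152)·n13·0.451.
n13 = 433.2/(0.451×0.848) = 1132.7 kg/s.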